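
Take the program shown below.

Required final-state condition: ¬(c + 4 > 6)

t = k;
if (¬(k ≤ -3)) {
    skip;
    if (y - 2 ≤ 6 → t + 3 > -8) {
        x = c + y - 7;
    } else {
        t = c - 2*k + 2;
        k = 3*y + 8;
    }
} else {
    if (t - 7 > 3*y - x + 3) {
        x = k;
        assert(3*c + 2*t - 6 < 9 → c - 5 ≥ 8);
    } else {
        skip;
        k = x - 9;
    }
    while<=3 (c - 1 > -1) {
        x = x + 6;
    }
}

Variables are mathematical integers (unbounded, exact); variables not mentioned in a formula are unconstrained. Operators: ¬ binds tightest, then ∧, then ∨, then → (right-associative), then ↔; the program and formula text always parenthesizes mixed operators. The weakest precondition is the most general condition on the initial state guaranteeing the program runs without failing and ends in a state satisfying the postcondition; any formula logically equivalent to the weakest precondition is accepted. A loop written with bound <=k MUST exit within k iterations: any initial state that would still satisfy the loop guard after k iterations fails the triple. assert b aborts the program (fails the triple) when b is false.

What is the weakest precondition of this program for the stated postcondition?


Working backward. After the program, the postcondition ¬(c + 4 > 6) must hold; in canonical form it is ¬(c > 2).
Then branch requires ((y ≤ 8 → t > -11) → (¬(c > 2))) ∧ ((¬(y ≤ 8 → t > -11)) → (¬(c > 2))); else branch requires (t + x > 3*y + 10 → ((3*c + 2*t < 15 → c ≥ 13) ∧ (c > 0 → ((c > 0 → ((c > 0 → ((¬(c > 0)) ∧ (¬(c > 2)))) ∧ ((¬(c > 0)) → (¬(c > 2))))) ∧ ((¬(c > 0)) → (¬(c > 2))))) ∧ ((¬(c > 0)) → (¬(c > 2))))) ∧ ((¬(t + x > 3*y + 10)) → ((c > 0 → ((c > 0 → ((c > 0 → ((¬(c > 0)) ∧ (¬(c > 2)))) ∧ ((¬(c > 0)) → (¬(c > 2))))) ∧ ((¬(c > 0)) → (¬(c > 2))))) ∧ ((¬(c > 0)) → (¬(c > 2))))).
Before the if: ((¬(k ≤ -3)) → (((y ≤ 8 → t > -11) → (¬(c > 2))) ∧ ((¬(y ≤ 8 → t > -11)) → (¬(c > 2))))) ∧ (k ≤ -3 → ((t + x > 3*y + 10 → ((3*c + 2*t < 15 → c ≥ 13) ∧ (c > 0 → ((c > 0 → ((c > 0 → ((¬(c > 0)) ∧ (¬(c > 2)))) ∧ ((¬(c > 0)) → (¬(c > 2))))) ∧ ((¬(c > 0)) → (¬(c > 2))))) ∧ ((¬(c > 0)) → (¬(c > 2))))) ∧ ((¬(t + x > 3*y + 10)) → ((c > 0 → ((c > 0 → ((c > 0 → ((¬(c > 0)) ∧ (¬(c > 2)))) ∧ ((¬(c > 0)) → (¬(c > 2))))) ∧ ((¬(c > 0)) → (¬(c > 2))))) ∧ ((¬(c > 0)) → (¬(c > 2)))))))
Before t := k: ((¬(k ≤ -3)) → (((y ≤ 8 → k > -11) → (¬(c > 2))) ∧ ((¬(y ≤ 8 → k > -11)) → (¬(c > 2))))) ∧ (k ≤ -3 → ((k + x > 3*y + 10 → ((3*c + 2*k < 15 → c ≥ 13) ∧ (c > 0 → ((c > 0 → ((c > 0 → ((¬(c > 0)) ∧ (¬(c > 2)))) ∧ ((¬(c > 0)) → (¬(c > 2))))) ∧ ((¬(c > 0)) → (¬(c > 2))))) ∧ ((¬(c > 0)) → (¬(c > 2))))) ∧ ((¬(k + x > 3*y + 10)) → ((c > 0 → ((c > 0 → ((c > 0 → ((¬(c > 0)) ∧ (¬(c > 2)))) ∧ ((¬(c > 0)) → (¬(c > 2))))) ∧ ((¬(c > 0)) → (¬(c > 2))))) ∧ ((¬(c > 0)) → (¬(c > 2)))))))
Answer: WP = ((¬(k ≤ -3)) → (((y ≤ 8 → k > -11) → (¬(c > 2))) ∧ ((¬(y ≤ 8 → k > -11)) → (¬(c > 2))))) ∧ (k ≤ -3 → ((k + x > 3*y + 10 → ((3*c + 2*k < 15 → c ≥ 13) ∧ (c > 0 → ((c > 0 → ((c > 0 → ((¬(c > 0)) ∧ (¬(c > 2)))) ∧ ((¬(c > 0)) → (¬(c > 2))))) ∧ ((¬(c > 0)) → (¬(c > 2))))) ∧ ((¬(c > 0)) → (¬(c > 2))))) ∧ ((¬(k + x > 3*y + 10)) → ((c > 0 → ((c > 0 → ((c > 0 → ((¬(c > 0)) ∧ (¬(c > 2)))) ∧ ((¬(c > 0)) → (¬(c > 2))))) ∧ ((¬(c > 0)) → (¬(c > 2))))) ∧ ((¬(c > 0)) → (¬(c > 2)))))))


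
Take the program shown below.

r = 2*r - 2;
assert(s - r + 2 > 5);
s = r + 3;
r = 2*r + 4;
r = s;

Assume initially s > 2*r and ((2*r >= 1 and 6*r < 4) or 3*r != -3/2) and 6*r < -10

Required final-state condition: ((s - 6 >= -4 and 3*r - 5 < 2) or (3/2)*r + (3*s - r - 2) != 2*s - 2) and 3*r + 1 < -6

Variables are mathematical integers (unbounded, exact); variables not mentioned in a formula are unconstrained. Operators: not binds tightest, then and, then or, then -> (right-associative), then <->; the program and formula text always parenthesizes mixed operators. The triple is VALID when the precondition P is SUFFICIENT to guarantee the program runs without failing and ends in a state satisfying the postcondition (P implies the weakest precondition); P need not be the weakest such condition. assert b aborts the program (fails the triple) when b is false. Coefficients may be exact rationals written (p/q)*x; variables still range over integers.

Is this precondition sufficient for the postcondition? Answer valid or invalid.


Working backward. After the program, the postcondition ((s - 6 >= -4 and 3*r - 5 < 2) or (3/2)*r + (3*s - r - 2) != 2*s - 2) and 3*r + 1 < -6 must hold; in canonical form it is ((s >= 2 and 3*r < 7) or (1/2)*r + s != 0) and 3*r < -7.
Before r := s: ((s >= 2 and 3*s < 7) or (3/2)*s != 0) and 3*s < -7
Before r := 2*r + 4: ((s >= 2 and 3*s < 7) or (3/2)*s != 0) and 3*s < -7
Before s := r + 3: ((r >= -1 and 3*r < -2) or (3/2)*r != -9/2) and 3*r < -16
Before assert s - r + 2 > 5: s > r + 3 and ((r >= -1 and 3*r < -2) or (3/2)*r != -9/2) and 3*r < -16
Before r := 2*r - 2: s > 2*r + 1 and ((2*r >= 1 and 6*r < 4) or 3*r != -3/2) and 6*r < -10
The weakest precondition is s > 2*r + 1 and ((2*r >= 1 and 6*r < 4) or 3*r != -3/2) and 6*r < -10.
Check whether s > 2*r and ((2*r >= 1 and 6*r < 4) or 3*r != -3/2) and 6*r < -10 implies it.
Countermodel: at the initial state r = -2, s = -3, the precondition holds but the weakest precondition fails.
Answer: invalid


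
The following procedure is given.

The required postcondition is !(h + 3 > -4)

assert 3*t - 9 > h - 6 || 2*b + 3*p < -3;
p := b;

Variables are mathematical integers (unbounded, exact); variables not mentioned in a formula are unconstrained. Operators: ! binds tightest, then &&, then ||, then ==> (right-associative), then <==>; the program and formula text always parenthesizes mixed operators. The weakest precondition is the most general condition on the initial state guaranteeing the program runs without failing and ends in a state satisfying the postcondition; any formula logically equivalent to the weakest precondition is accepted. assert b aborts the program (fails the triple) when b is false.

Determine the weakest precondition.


Working backward. After the program, the postcondition !(h + 3 > -4) must hold; in canonical form it is !(h > -7).
Before p := b: !(h > -7)
Before assert 3*t - 9 > h - 6 || 2*b + 3*p < -3: (3*t > h + 3 || 2*b + 3*p < -3) && (!(h > -7))
Answer: WP = (3*t > h + 3 || 2*b + 3*p < -3) && (!(h > -7))


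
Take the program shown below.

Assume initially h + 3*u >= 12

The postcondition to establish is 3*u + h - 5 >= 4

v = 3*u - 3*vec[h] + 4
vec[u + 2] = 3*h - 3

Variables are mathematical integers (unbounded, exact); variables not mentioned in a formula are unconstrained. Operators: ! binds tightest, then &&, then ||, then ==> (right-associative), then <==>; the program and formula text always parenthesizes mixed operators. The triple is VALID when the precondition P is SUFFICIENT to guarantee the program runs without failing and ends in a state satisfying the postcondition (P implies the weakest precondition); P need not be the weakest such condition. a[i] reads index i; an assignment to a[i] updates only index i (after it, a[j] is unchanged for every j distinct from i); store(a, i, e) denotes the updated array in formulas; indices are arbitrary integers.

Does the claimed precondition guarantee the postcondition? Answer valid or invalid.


Working backward. After the program, the postcondition 3*u + h - 5 >= 4 must hold; in canonical form it is h + 3*u >= 9.
Before vec[u + 2] := 3*h - 3: h + 3*u >= 9
Before v := 3*u - 3*vec[h] + 4: h + 3*u >= 9
The weakest precondition is h + 3*u >= 9.
Check whether h + 3*u >= 12 implies it.
Every state satisfying the precondition satisfies the weakest precondition: the implication holds.
Answer: valid


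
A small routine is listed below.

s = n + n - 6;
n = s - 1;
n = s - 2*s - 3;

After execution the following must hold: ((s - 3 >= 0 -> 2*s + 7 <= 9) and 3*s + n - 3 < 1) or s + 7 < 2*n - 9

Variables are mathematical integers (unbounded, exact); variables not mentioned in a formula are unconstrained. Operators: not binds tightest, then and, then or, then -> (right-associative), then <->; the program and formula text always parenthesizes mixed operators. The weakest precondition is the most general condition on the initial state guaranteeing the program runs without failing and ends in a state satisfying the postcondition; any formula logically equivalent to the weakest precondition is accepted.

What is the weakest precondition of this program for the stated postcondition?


Working backward. After the program, the postcondition ((s - 3 >= 0 -> 2*s + 7 <= 9) and 3*s + n - 3 < 1) or s + 7 < 2*n - 9 must hold; in canonical form it is ((s >= 3 -> 2*s <= 2) and n + 3*s < 4) or s < 2*n - 16.
Before n := s - 2*s - 3: ((s >= 3 -> 2*s <= 2) and 2*s < 7) or 3*s < -22
Before n := s - 1: ((s >= 3 -> 2*s <= 2) and 2*s < 7) or 3*s < -22
Before s := n + n - 6: ((2*n >= 9 -> 4*n <= 14) and 4*n < 19) or 6*n < -4
Answer: WP = ((2*n >= 9 -> 4*n <= 14) and 4*n < 19) or 6*n < -4


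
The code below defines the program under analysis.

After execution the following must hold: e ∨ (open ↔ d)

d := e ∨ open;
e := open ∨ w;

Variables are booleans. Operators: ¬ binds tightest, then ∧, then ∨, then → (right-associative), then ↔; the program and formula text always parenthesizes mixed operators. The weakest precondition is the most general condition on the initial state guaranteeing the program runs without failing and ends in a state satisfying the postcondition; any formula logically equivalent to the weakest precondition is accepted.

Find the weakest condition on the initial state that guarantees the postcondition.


Working backward. After the program, e ∨ (open ↔ d) must hold.
Before e := open ∨ w: open ∨ w ∨ (open ↔ d)
Before d := e ∨ open: open ∨ w ∨ (open ↔ (e ∨ open))
Answer: WP = open ∨ w ∨ (open ↔ (e ∨ open))


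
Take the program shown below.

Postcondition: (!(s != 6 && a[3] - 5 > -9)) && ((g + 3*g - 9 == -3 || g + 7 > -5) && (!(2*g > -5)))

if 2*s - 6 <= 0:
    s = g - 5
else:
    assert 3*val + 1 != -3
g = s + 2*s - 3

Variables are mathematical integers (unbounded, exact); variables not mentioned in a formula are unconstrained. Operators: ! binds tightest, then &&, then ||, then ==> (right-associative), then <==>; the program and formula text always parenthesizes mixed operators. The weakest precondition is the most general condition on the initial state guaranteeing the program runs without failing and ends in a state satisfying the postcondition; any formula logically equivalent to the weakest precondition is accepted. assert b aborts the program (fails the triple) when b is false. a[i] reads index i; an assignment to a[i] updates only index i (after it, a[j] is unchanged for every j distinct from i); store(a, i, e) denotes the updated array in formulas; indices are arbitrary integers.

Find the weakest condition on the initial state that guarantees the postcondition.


Working backward. After the program, the postcondition (!(s != 6 && a[3] - 5 > -9)) && ((g + 3*g - 9 == -3 || g + 7 > -5) && (!(2*g > -5))) must hold; in canonical form it is (!(s != 6 && a[3] > -4)) && (4*g == 6 || g > -12) && (!(2*g > -5)).
Before g := s + 2*s - 3: (!(s != 6 && a[3] > -4)) && (12*s == 18 || 3*s > -9) && (!(6*s > 1))
Then branch requires (!(g != 11 && a[3] > -4)) && (12*g == 78 || 3*g > 6) && (!(6*g > 31)); else branch requires 3*val != -4 && (!(s != 6 && a[3] > -4)) && (12*s == 18 || 3*s > -9) && (!(6*s > 1)).
Before the if: (2*s <= 6 ==> ((!(g != 11 && a[3] > -4)) && (12*g == 78 || 3*g > 6) && (!(6*g > 31)))) && ((!(2*s <= 6)) ==> (3*val != -4 && (!(s != 6 && a[3] > -4)) && (12*s == 18 || 3*s > -9) && (!(6*s > 1))))
Answer: WP = (2*s <= 6 ==> ((!(g != 11 && a[3] > -4)) && (12*g == 78 || 3*g > 6) && (!(6*g > 31)))) && ((!(2*s <= 6)) ==> (3*val != -4 && (!(s != 6 && a[3] > -4)) && (12*s == 18 || 3*s > -9) && (!(6*s > 1))))


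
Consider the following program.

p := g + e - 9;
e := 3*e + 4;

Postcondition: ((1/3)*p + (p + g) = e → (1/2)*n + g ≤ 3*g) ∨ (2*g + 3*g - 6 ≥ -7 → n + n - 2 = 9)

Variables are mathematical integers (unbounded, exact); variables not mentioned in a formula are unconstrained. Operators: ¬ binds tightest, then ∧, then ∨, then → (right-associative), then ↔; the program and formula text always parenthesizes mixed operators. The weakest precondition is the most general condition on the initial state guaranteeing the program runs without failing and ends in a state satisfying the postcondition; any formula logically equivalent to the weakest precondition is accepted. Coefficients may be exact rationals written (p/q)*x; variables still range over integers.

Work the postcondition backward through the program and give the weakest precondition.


Working backward. After the program, the postcondition ((1/3)*p + (p + g) = e → (1/2)*n + g ≤ 3*g) ∨ (2*g + 3*g - 6 ≥ -7 → n + n - 2 = 9) must hold; in canonical form it is (g + (4/3)*p = e → (1/2)*n ≤ 2*g) ∨ (5*g ≥ -1 → 2*n = 11).
Before e := 3*e + 4: (g + (4/3)*p = 3*e + 4 → (1/2)*n ≤ 2*g) ∨ (5*g ≥ -1 → 2*n = 11)
Before p := g + e - 9: ((7/3)*g = (5/3)*e + 16 → (1/2)*n ≤ 2*g) ∨ (5*g ≥ -1 → 2*n = 11)
Answer: WP = ((7/3)*g = (5/3)*e + 16 → (1/2)*n ≤ 2*g) ∨ (5*g ≥ -1 → 2*n = 11)


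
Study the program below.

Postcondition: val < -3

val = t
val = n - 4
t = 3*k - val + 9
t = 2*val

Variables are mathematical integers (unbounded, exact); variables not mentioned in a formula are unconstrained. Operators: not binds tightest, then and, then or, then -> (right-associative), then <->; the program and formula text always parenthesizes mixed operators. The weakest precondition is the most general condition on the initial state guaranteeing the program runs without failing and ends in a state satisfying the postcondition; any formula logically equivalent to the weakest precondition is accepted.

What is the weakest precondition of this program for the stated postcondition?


Working backward. After the program, val < -3 must hold.
Before t := 2*val: val < -3
Before t := 3*k - val + 9: val < -3
Before val := n - 4: n < 1
Before val := t: n < 1
Answer: WP = n < 1


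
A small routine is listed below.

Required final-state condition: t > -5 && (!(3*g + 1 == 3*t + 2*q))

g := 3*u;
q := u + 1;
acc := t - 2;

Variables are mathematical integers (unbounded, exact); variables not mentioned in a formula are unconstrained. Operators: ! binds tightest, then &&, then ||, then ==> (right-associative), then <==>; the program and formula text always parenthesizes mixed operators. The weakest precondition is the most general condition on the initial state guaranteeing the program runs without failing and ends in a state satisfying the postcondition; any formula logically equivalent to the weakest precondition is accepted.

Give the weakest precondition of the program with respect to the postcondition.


Working backward. After the program, the postcondition t > -5 && (!(3*g + 1 == 3*t + 2*q)) must hold; in canonical form it is t > -5 && (!(3*g == 2*q + 3*t - 1)).
Before acc := t - 2: t > -5 && (!(3*g == 2*q + 3*t - 1))
Before q := u + 1: t > -5 && (!(3*g == 3*t + 2*u + 1))
Before g := 3*u: t > -5 && (!(7*u == 3*t + 1))
Answer: WP = t > -5 && (!(7*u == 3*t + 1))


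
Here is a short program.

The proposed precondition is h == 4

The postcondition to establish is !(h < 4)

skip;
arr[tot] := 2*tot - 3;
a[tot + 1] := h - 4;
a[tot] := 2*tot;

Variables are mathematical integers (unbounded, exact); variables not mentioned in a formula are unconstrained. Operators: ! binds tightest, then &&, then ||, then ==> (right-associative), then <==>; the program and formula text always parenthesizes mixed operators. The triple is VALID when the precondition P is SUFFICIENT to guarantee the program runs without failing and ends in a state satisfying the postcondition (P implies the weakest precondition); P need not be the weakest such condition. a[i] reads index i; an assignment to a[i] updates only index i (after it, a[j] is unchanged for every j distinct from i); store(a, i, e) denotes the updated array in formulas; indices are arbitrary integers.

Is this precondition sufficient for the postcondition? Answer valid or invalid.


Working backward. After the program, !(h < 4) must hold.
Before a[tot] := 2*tot: !(h < 4)
Before a[tot + 1] := h - 4: !(h < 4)
Before arr[tot] := 2*tot - 3: !(h < 4)
Before skip: !(h < 4)
The weakest precondition is !(h < 4).
Check whether h == 4 implies it.
Every state satisfying the precondition satisfies the weakest precondition: the implication holds.
Answer: valid


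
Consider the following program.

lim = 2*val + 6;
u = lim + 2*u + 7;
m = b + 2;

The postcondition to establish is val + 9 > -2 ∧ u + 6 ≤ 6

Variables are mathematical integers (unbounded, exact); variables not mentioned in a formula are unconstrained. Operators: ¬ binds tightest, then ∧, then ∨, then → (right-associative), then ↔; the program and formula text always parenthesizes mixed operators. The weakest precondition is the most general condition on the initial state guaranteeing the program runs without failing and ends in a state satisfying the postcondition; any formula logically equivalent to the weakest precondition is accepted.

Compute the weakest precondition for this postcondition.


Working backward. After the program, the postcondition val + 9 > -2 ∧ u + 6 ≤ 6 must hold; in canonical form it is val > -11 ∧ u ≤ 0.
Before m := b + 2: val > -11 ∧ u ≤ 0
Before u := lim + 2*u + 7: val > -11 ∧ lim + 2*u ≤ -7
Before lim := 2*val + 6: val > -11 ∧ 2*u + 2*val ≤ -13
Answer: WP = val > -11 ∧ 2*u + 2*val ≤ -13


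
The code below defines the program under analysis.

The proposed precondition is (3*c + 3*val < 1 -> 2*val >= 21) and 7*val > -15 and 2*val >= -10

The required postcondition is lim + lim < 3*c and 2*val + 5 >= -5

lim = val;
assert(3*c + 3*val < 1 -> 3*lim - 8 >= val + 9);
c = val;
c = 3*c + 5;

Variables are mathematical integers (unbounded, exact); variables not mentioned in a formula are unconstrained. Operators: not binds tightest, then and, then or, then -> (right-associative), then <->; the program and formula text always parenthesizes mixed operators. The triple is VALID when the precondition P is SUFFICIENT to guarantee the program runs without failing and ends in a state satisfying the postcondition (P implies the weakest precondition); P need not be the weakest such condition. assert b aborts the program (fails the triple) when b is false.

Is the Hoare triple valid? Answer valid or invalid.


Working backward. After the program, the postcondition lim + lim < 3*c and 2*val + 5 >= -5 must hold; in canonical form it is 2*lim < 3*c and 2*val >= -10.
Before c := 3*c + 5: 2*lim < 9*c + 15 and 2*val >= -10
Before c := val: 2*lim < 9*val + 15 and 2*val >= -10
Before assert 3*c + 3*val < 1 -> 3*lim - 8 >= val + 9: (3*c + 3*val < 1 -> 3*lim >= val + 17) and 2*lim < 9*val + 15 and 2*val >= -10
Before lim := val: (3*c + 3*val < 1 -> 2*val >= 17) and 7*val > -15 and 2*val >= -10
The weakest precondition is (3*c + 3*val < 1 -> 2*val >= 17) and 7*val > -15 and 2*val >= -10.
Check whether (3*c + 3*val < 1 -> 2*val >= 21) and 7*val > -15 and 2*val >= -10 implies it.
Every state satisfying the precondition satisfies the weakest precondition: the implication holds.
Answer: valid


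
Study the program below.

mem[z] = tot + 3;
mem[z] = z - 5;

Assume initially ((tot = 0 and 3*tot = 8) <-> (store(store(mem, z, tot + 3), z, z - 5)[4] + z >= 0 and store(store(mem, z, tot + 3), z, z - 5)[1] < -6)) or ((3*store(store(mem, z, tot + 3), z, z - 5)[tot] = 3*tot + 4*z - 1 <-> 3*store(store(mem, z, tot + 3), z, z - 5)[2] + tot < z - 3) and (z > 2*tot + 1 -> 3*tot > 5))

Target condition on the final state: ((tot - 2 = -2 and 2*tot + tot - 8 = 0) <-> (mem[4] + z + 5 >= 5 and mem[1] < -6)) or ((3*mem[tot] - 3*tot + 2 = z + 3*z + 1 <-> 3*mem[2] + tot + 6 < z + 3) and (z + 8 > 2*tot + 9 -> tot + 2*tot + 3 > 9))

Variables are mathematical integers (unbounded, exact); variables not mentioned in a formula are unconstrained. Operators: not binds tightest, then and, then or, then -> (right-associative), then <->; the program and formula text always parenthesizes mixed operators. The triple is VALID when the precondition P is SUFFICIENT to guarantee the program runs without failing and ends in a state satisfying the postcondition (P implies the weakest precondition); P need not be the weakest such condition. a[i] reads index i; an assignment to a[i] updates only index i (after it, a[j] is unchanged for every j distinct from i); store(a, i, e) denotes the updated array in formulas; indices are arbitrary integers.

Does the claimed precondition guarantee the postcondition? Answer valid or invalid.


Working backward. After the program, the postcondition ((tot - 2 = -2 and 2*tot + tot - 8 = 0) <-> (mem[4] + z + 5 >= 5 and mem[1] < -6)) or ((3*mem[tot] - 3*tot + 2 = z + 3*z + 1 <-> 3*mem[2] + tot + 6 < z + 3) and (z + 8 > 2*tot + 9 -> tot + 2*tot + 3 > 9)) must hold; in canonical form it is ((tot = 0 and 3*tot = 8) <-> (mem[4] + z >= 0 and mem[1] < -6)) or ((3*mem[tot] = 3*tot + 4*z - 1 <-> 3*mem[2] + tot < z - 3) and (z > 2*tot + 1 -> 3*tot > 6)).
Before mem[z] := z - 5: ((tot = 0 and 3*tot = 8) <-> (store(mem, z, z - 5)[4] + z >= 0 and store(mem, z, z - 5)[1] < -6)) or ((3*store(mem, z, z - 5)[tot] = 3*tot + 4*z - 1 <-> 3*store(mem, z, z - 5)[2] + tot < z - 3) and (z > 2*tot + 1 -> 3*tot > 6))
Before mem[z] := tot + 3: ((tot = 0 and 3*tot = 8) <-> (store(store(mem, z, tot + 3), z, z - 5)[4] + z >= 0 and store(store(mem, z, tot + 3), z, z - 5)[1] < -6)) or ((3*store(store(mem, z, tot + 3), z, z - 5)[tot] = 3*tot + 4*z - 1 <-> 3*store(store(mem, z, tot + 3), z, z - 5)[2] + tot < z - 3) and (z > 2*tot + 1 -> 3*tot > 6))
The weakest precondition is ((tot = 0 and 3*tot = 8) <-> (store(store(mem, z, tot + 3), z, z - 5)[4] + z >= 0 and store(store(mem, z, tot + 3), z, z - 5)[1] < -6)) or ((3*store(store(mem, z, tot + 3), z, z - 5)[tot] = 3*tot + 4*z - 1 <-> 3*store(store(mem, z, tot + 3), z, z - 5)[2] + tot < z - 3) and (z > 2*tot + 1 -> 3*tot > 6)).
Check whether ((tot = 0 and 3*tot = 8) <-> (store(store(mem, z, tot + 3), z, z - 5)[4] + z >= 0 and store(store(mem, z, tot + 3), z, z - 5)[1] < -6)) or ((3*store(store(mem, z, tot + 3), z, z - 5)[tot] = 3*tot + 4*z - 1 <-> 3*store(store(mem, z, tot + 3), z, z - 5)[2] + tot < z - 3) and (z > 2*tot + 1 -> 3*tot > 5)) implies it.
Countermodel: at the initial state mem = {[1] = -7, [2] = 62094, [4] = 0, [46569] = 3, elsewhere 3}, tot = 2, z = 46569, the precondition holds but the weakest precondition fails.
Answer: invalid


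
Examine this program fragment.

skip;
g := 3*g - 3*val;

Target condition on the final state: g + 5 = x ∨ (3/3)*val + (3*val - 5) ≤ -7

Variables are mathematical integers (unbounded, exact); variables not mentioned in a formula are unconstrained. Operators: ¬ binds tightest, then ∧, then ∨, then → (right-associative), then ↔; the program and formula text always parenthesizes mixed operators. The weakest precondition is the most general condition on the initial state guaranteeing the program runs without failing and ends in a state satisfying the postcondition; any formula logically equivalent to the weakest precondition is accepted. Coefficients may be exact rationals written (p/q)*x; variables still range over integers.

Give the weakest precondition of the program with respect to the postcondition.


Working backward. After the program, the postcondition g + 5 = x ∨ (3/3)*val + (3*val - 5) ≤ -7 must hold; in canonical form it is g = x - 5 ∨ 4*val ≤ -2.
Before g := 3*g - 3*val: 3*g = 3*val + x - 5 ∨ 4*val ≤ -2
Before skip: 3*g = 3*val + x - 5 ∨ 4*val ≤ -2
Answer: WP = 3*g = 3*val + x - 5 ∨ 4*val ≤ -2


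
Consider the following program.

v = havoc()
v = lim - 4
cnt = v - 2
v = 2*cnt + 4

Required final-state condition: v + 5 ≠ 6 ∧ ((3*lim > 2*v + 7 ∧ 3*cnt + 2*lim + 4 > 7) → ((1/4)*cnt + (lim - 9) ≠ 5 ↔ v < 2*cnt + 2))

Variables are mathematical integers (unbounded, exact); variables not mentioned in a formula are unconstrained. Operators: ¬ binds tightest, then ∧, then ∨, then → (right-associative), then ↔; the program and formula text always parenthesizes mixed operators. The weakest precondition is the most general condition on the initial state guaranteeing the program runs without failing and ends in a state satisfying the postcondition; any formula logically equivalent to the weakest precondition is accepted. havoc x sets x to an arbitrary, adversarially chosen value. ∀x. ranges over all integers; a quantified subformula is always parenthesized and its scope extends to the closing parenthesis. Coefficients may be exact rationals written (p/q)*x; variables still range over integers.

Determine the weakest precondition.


Working backward. After the program, the postcondition v + 5 ≠ 6 ∧ ((3*lim > 2*v + 7 ∧ 3*cnt + 2*lim + 4 > 7) → ((1/4)*cnt + (lim - 9) ≠ 5 ↔ v < 2*cnt + 2)) must hold; in canonical form it is v ≠ 1 ∧ ((3*lim > 2*v + 7 ∧ 3*cnt + 2*lim > 3) → ((1/4)*cnt + lim ≠ 14 ↔ v < 2*cnt + 2)).
Before v := 2*cnt + 4: 2*cnt ≠ -3 ∧ ((3*lim > 4*cnt + 15 ∧ 3*cnt + 2*lim > 3) → (¬((1/4)*cnt + lim ≠ 14)))
Before cnt := v - 2: 2*v ≠ 1 ∧ ((3*lim > 4*v + 7 ∧ 2*lim + 3*v > 9) → (¬(lim + (1/4)*v ≠ 29/2)))
Before v := lim - 4: 2*lim ≠ 9 ∧ ((lim < 9 ∧ 5*lim > 21) → (¬((5/4)*lim ≠ 31/2)))
Before havoc v: 2*lim ≠ 9 ∧ ((lim < 9 ∧ 5*lim > 21) → (¬((5/4)*lim ≠ 31/2)))
Answer: WP = 2*lim ≠ 9 ∧ ((lim < 9 ∧ 5*lim > 21) → (¬((5/4)*lim ≠ 31/2)))


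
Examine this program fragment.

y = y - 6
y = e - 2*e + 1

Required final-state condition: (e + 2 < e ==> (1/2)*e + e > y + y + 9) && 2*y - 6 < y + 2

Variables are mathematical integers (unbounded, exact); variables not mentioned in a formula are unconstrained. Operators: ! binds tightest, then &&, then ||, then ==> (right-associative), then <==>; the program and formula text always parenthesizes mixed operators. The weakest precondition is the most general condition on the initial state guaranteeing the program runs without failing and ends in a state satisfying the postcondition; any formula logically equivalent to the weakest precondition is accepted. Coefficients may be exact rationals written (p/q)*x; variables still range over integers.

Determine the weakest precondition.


Working backward. After the program, the postcondition (e + 2 < e ==> (1/2)*e + e > y + y + 9) && 2*y - 6 < y + 2 must hold; in canonical form it is y < 8.
Before y := e - 2*e + 1: e > -7
Before y := y - 6: e > -7
Answer: WP = e > -7


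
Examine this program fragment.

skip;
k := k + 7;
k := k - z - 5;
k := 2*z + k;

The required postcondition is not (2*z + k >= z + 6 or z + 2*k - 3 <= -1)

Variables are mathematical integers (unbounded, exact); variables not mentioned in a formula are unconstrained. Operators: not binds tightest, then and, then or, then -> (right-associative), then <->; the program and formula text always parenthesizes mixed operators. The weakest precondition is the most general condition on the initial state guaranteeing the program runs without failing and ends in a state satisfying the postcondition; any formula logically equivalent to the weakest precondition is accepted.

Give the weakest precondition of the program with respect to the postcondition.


Working backward. After the program, the postcondition not (2*z + k >= z + 6 or z + 2*k - 3 <= -1) must hold; in canonical form it is not (k + z >= 6 or 2*k + z <= 2).
Before k := 2*z + k: not (k + 3*z >= 6 or 2*k + 5*z <= 2)
Before k := k - z - 5: not (k + 2*z >= 11 or 2*k + 3*z <= 12)
Before k := k + 7: not (k + 2*z >= 4 or 2*k + 3*z <= -2)
Before skip: not (k + 2*z >= 4 or 2*k + 3*z <= -2)
Answer: WP = not (k + 2*z >= 4 or 2*k + 3*z <= -2)


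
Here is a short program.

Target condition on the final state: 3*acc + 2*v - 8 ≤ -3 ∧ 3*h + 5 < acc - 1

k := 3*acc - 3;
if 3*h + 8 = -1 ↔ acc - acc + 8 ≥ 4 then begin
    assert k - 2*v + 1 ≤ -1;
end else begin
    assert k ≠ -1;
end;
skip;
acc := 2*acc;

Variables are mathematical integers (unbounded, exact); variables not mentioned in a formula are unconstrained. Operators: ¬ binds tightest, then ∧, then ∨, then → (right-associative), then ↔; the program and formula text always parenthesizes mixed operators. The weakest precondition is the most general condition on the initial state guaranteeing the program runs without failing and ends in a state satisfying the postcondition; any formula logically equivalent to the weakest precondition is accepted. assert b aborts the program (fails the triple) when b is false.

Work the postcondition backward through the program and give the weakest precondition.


Working backward. After the program, the postcondition 3*acc + 2*v - 8 ≤ -3 ∧ 3*h + 5 < acc - 1 must hold; in canonical form it is 3*acc + 2*v ≤ 5 ∧ 3*h < acc - 6.
Before acc := 2*acc: 6*acc + 2*v ≤ 5 ∧ 3*h < 2*acc - 6
Before skip: 6*acc + 2*v ≤ 5 ∧ 3*h < 2*acc - 6
Then branch requires k ≤ 2*v - 2 ∧ 6*acc + 2*v ≤ 5 ∧ 3*h < 2*acc - 6; else branch requires k ≠ -1 ∧ 6*acc + 2*v ≤ 5 ∧ 3*h < 2*acc - 6.
Before the if: (3*h = -9 → (k ≤ 2*v - 2 ∧ 6*acc + 2*v ≤ 5 ∧ 3*h < 2*acc - 6)) ∧ ((¬(3*h = -9)) → (k ≠ -1 ∧ 6*acc + 2*v ≤ 5 ∧ 3*h < 2*acc - 6))
Before k := 3*acc - 3: (3*h = -9 → (3*acc ≤ 2*v + 1 ∧ 6*acc + 2*v ≤ 5 ∧ 3*h < 2*acc - 6)) ∧ ((¬(3*h = -9)) → (3*acc ≠ 2 ∧ 6*acc + 2*v ≤ 5 ∧ 3*h < 2*acc - 6))
Answer: WP = (3*h = -9 → (3*acc ≤ 2*v + 1 ∧ 6*acc + 2*v ≤ 5 ∧ 3*h < 2*acc - 6)) ∧ ((¬(3*h = -9)) → (3*acc ≠ 2 ∧ 6*acc + 2*v ≤ 5 ∧ 3*h < 2*acc - 6))


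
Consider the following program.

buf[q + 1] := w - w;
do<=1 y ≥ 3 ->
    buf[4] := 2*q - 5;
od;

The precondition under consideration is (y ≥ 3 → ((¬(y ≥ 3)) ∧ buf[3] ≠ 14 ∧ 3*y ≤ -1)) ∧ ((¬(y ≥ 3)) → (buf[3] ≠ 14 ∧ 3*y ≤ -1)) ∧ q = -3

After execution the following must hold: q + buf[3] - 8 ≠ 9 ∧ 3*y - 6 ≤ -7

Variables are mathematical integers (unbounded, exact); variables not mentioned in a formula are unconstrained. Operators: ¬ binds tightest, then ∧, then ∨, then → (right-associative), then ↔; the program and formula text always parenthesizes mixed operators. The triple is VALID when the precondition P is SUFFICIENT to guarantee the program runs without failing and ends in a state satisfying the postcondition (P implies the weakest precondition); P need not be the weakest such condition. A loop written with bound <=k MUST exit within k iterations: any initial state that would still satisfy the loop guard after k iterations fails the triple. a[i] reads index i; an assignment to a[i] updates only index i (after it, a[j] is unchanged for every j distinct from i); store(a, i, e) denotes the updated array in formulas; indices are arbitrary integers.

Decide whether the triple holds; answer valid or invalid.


Working backward. After the program, the postcondition q + buf[3] - 8 ≠ 9 ∧ 3*y - 6 ≤ -7 must hold; in canonical form it is buf[3] + q ≠ 17 ∧ 3*y ≤ -1.
Before the loop (bound <=1), unroll the exhaustion recursion (WP_0 = exit-now case; WP_j = one more guarded iteration, up to j = 1):
  WP_0: (¬(y ≥ 3)) ∧ buf[3] + q ≠ 17 ∧ 3*y ≤ -1
  WP_1: (y ≥ 3 → ((¬(y ≥ 3)) ∧ buf[3] + q ≠ 17 ∧ 3*y ≤ -1)) ∧ ((¬(y ≥ 3)) → (buf[3] + q ≠ 17 ∧ 3*y ≤ -1))
So before the loop: (y ≥ 3 → ((¬(y ≥ 3)) ∧ buf[3] + q ≠ 17 ∧ 3*y ≤ -1)) ∧ ((¬(y ≥ 3)) → (buf[3] + q ≠ 17 ∧ 3*y ≤ -1))
Before buf[q + 1] := w - w: (y ≥ 3 → ((¬(y ≥ 3)) ∧ store(buf, q + 1, 0)[3] + q ≠ 17 ∧ 3*y ≤ -1)) ∧ ((¬(y ≥ 3)) → (store(buf, q + 1, 0)[3] + q ≠ 17 ∧ 3*y ≤ -1))
The weakest precondition is (y ≥ 3 → ((¬(y ≥ 3)) ∧ store(buf, q + 1, 0)[3] + q ≠ 17 ∧ 3*y ≤ -1)) ∧ ((¬(y ≥ 3)) → (store(buf, q + 1, 0)[3] + q ≠ 17 ∧ 3*y ≤ -1)).
Check whether (y ≥ 3 → ((¬(y ≥ 3)) ∧ buf[3] ≠ 14 ∧ 3*y ≤ -1)) ∧ ((¬(y ≥ 3)) → (buf[3] ≠ 14 ∧ 3*y ≤ -1)) ∧ q = -3 implies it.
Countermodel: at the initial state buf = {[-2] = 20, [3] = 20, elsewhere 20}, q = -3, y = -1, the precondition holds but the weakest precondition fails.
Answer: invalid


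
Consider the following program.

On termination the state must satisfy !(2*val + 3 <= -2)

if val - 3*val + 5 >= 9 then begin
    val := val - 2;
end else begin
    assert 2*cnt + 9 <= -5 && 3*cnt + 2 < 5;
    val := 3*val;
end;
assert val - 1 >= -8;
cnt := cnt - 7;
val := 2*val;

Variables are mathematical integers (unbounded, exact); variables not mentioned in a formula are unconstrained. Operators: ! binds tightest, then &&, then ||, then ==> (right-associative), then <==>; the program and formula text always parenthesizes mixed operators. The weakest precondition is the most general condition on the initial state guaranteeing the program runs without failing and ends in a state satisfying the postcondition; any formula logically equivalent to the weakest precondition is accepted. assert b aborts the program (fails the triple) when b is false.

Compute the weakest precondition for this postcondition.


Working backward. After the program, the postcondition !(2*val + 3 <= -2) must hold; in canonical form it is !(2*val <= -5).
Before val := 2*val: !(4*val <= -5)
Before cnt := cnt - 7: !(4*val <= -5)
Before assert val - 1 >= -8: val >= -7 && (!(4*val <= -5))
Then branch requires val >= -5 && (!(4*val <= 3)); else branch requires 2*cnt <= -14 && 3*cnt < 3 && 3*val >= -7 && (!(12*val <= -5)).
Before the if: (2*val <= -4 ==> (val >= -5 && (!(4*val <= 3)))) && ((!(2*val <= -4)) ==> (2*cnt <= -14 && 3*cnt < 3 && 3*val >= -7 && (!(12*val <= -5))))
Answer: WP = (2*val <= -4 ==> (val >= -5 && (!(4*val <= 3)))) && ((!(2*val <= -4)) ==> (2*cnt <= -14 && 3*cnt < 3 && 3*val >= -7 && (!(12*val <= -5))))


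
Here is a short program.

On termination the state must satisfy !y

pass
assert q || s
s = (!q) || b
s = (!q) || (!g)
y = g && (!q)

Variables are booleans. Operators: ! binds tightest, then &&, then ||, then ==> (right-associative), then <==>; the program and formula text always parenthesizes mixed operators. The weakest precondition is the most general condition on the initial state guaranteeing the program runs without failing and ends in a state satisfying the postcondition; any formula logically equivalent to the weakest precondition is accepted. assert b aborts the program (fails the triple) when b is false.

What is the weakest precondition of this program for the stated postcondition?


Working backward. After the program, !y must hold.
Before y := g && (!q): !(g && (!q))
Before s := (!q) || (!g): !(g && (!q))
Before s := (!q) || b: !(g && (!q))
Before assert q || s: (q || s) && (!(g && (!q)))
Before skip: (q || s) && (!(g && (!q)))
Answer: WP = (q || s) && (!(g && (!q)))


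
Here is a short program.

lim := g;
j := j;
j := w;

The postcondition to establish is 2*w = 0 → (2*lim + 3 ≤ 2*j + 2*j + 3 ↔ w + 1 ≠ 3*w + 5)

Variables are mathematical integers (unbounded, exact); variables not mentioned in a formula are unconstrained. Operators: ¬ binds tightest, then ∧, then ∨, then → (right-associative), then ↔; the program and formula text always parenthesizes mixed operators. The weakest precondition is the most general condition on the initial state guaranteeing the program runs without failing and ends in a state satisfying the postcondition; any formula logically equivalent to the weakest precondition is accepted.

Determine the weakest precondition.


Working backward. After the program, the postcondition 2*w = 0 → (2*lim + 3 ≤ 2*j + 2*j + 3 ↔ w + 1 ≠ 3*w + 5) must hold; in canonical form it is 2*w = 0 → (2*lim ≤ 4*j ↔ 2*w ≠ -4).
Before j := w: 2*w = 0 → (2*lim ≤ 4*w ↔ 2*w ≠ -4)
Before j := j: 2*w = 0 → (2*lim ≤ 4*w ↔ 2*w ≠ -4)
Before lim := g: 2*w = 0 → (2*g ≤ 4*w ↔ 2*w ≠ -4)
Answer: WP = 2*w = 0 → (2*g ≤ 4*w ↔ 2*w ≠ -4)


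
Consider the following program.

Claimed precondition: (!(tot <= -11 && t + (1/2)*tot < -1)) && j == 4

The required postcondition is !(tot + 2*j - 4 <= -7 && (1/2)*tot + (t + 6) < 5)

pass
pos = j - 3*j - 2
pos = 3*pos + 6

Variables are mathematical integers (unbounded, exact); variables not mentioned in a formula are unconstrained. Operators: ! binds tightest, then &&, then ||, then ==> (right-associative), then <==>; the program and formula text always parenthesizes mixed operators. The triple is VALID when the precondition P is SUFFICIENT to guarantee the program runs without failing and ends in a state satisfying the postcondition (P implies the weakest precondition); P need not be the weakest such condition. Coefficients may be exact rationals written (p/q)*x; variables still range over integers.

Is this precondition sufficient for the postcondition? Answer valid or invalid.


Working backward. After the program, the postcondition !(tot + 2*j - 4 <= -7 && (1/2)*tot + (t + 6) < 5) must hold; in canonical form it is !(2*j + tot <= -3 && t + (1/2)*tot < -1).
Before pos := 3*pos + 6: !(2*j + tot <= -3 && t + (1/2)*tot < -1)
Before pos := j - 3*j - 2: !(2*j + tot <= -3 && t + (1/2)*tot < -1)
Before skip: !(2*j + tot <= -3 && t + (1/2)*tot < -1)
The weakest precondition is !(2*j + tot <= -3 && t + (1/2)*tot < -1).
Check whether (!(tot <= -11 && t + (1/2)*tot < -1)) && j == 4 implies it.
Every state satisfying the precondition satisfies the weakest precondition: the implication holds.
Answer: valid


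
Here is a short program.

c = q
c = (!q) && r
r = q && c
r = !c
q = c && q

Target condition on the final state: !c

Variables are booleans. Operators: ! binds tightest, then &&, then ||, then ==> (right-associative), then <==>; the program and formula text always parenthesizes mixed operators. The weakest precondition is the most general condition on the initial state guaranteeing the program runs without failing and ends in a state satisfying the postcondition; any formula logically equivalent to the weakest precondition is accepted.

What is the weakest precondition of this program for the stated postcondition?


Working backward. After the program, !c must hold.
Before q := c && q: !c
Before r := !c: !c
Before r := q && c: !c
Before c := (!q) && r: !((!q) && r)
Before c := q: !((!q) && r)
Answer: WP = !((!q) && r)


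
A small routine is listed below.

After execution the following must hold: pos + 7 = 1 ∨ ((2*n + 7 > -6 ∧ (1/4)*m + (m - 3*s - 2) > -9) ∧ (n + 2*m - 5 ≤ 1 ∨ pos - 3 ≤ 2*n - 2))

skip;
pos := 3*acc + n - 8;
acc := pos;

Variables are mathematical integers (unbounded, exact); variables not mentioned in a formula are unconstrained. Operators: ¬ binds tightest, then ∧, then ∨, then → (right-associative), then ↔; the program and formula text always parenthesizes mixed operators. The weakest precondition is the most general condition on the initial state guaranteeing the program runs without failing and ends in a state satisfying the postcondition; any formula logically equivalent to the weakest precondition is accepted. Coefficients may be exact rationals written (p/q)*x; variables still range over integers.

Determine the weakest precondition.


Working backward. After the program, the postcondition pos + 7 = 1 ∨ ((2*n + 7 > -6 ∧ (1/4)*m + (m - 3*s - 2) > -9) ∧ (n + 2*m - 5 ≤ 1 ∨ pos - 3 ≤ 2*n - 2)) must hold; in canonical form it is pos = -6 ∨ (2*n > -13 ∧ (5/4)*m > 3*s - 7 ∧ (2*m + n ≤ 6 ∨ pos ≤ 2*n + 1)).
Before acc := pos: pos = -6 ∨ (2*n > -13 ∧ (5/4)*m > 3*s - 7 ∧ (2*m + n ≤ 6 ∨ pos ≤ 2*n + 1))
Before pos := 3*acc + n - 8: 3*acc + n = 2 ∨ (2*n > -13 ∧ (5/4)*m > 3*s - 7 ∧ (2*m + n ≤ 6 ∨ 3*acc ≤ n + 9))
Before skip: 3*acc + n = 2 ∨ (2*n > -13 ∧ (5/4)*m > 3*s - 7 ∧ (2*m + n ≤ 6 ∨ 3*acc ≤ n + 9))
Answer: WP = 3*acc + n = 2 ∨ (2*n > -13 ∧ (5/4)*m > 3*s - 7 ∧ (2*m + n ≤ 6 ∨ 3*acc ≤ n + 9))
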